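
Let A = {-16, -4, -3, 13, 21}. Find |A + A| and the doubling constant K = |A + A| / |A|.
K = |A + A| / |A| = 15/5 = 3

Enumerate A + A = {a + b : a, b ∈ A}. With |A| = 5, there are |A|^2 = 25 ordered sum pairs; collecting distinct values, A + A = {-32, -20, -19, -8, -7, -6, -3, 5, 9, 10, 17, 18, 26, 34, 42}, so |A + A| = 15. Thus K = 15/5 = 3. For comparison, the minimum possible |A + A| over all 5-element sets is 2·5 − 1 = 9 (so min K = 9/5), attained only by arithmetic progressions.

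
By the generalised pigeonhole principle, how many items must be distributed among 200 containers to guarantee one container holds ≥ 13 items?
n = (13 − 1)·200 + 1 = 2401

By the generalised pigeonhole principle, to guarantee some box contains ≥ r objects we need more than (r − 1) · k objects total. Threshold: n = (r − 1) · k + 1. With r = 13 and k = 200: n = 12 · 200 + 1 = 2400 + 1 = 2401. For n = 2400 = 12 · 200, we can put exactly 12 objects in every box, avoiding 13 in any single one — so 2401 is tight.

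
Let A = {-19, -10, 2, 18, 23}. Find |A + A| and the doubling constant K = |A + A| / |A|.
K = |A + A| / |A| = 14/5

Enumerate A + A = {a + b : a, b ∈ A}. With |A| = 5, there are |A|^2 = 25 ordered sum pairs; collecting distinct values, A + A = {-38, -29, -20, -17, -8, -1, 4, 8, 13, 20, 25, 36, 41, 46}, so |A + A| = 14. Thus K = 14/5. For comparison, the minimum possible |A + A| over all 5-element sets is 2·5 − 1 = 9 (so min K = 9/5), attained only by arithmetic progressions.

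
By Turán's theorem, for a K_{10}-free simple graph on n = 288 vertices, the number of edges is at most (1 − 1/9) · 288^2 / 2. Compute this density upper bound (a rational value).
Turán density bound = (8/9) · 288^2/2 = 36864

Turán's theorem: ex(n, K_{r+1}) is achieved by the complete r-partite Turán graph T(n, r) with parts as balanced as possible, and is at most (1 − 1/r) · n^2/2. For r = 9, n = 288: the density bound is (8/9) · 82944/2 = 36864. Since 9 ∣ 288, the Turán graph T(288, 9) has parts of equal size 32, and its edge count e(T(288, 9)) = 36864 attains the density bound exactly.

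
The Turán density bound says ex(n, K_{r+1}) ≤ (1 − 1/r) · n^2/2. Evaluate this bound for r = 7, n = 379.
Turán density bound = (6/7) · 379^2/2 = 430923/7 ≈ 61560.4286

Turán's theorem: ex(n, K_{r+1}) is achieved by the complete r-partite Turán graph T(n, r) with parts as balanced as possible, and is at most (1 − 1/r) · n^2/2. For r = 7, n = 379: the density bound is (6/7) · 143641/2 = 430923/7 ≈ 61560.4286. The integer-valued extremum is e(T(379, 7)) = 61560, which is strictly less than the density bound 430923/7 since 7 ∤ 379 (the parts of T(379, 7) cannot all be equal).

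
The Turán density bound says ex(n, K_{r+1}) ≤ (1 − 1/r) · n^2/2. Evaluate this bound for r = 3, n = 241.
Turán density bound = (2/3) · 241^2/2 = 58081/3 ≈ 19360.3333

Turán's theorem: ex(n, K_{r+1}) is achieved by the complete r-partite Turán graph T(n, r) with parts as balanced as possible, and is at most (1 − 1/r) · n^2/2. For r = 3, n = 241: the density bound is (2/3) · 58081/2 = 58081/3 ≈ 19360.3333. The integer-valued extremum is e(T(241, 3)) = 19360, which is strictly less than the density bound 58081/3 since 3 ∤ 241 (the parts of T(241, 3) cannot all be equal).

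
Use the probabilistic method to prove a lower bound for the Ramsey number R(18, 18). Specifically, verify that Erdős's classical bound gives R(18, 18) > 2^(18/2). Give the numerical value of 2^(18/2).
2^(18/2) = 512; so R(18, 18) > 512

Colour each edge of K_n uniformly at random with red/blue. The expected number of monochromatic K_18 is C(n, 18) · 2 · 2^(−C(18,2)). If C(n, 18) · 2^(1 − C(18,2)) < 1, then with positive probability no monochromatic K_18 exists, so R(18, 18) > n. The standard estimate C(n, 18) ≤ n^18/18! shows this inequality holds whenever n ≤ 2^(18/2) (since 18! · 2^(C(18,2) − 1) > 2^(18^2/2) ≥ n^18). Hence R(18, 18) > 2^(18/2) = 512.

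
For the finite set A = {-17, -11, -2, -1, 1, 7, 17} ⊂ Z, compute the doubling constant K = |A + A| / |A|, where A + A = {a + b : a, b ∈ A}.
K = |A + A| / |A| = 24/7

Enumerate A + A = {a + b : a, b ∈ A}. With |A| = 7, there are |A|^2 = 49 ordered sum pairs; collecting distinct values, A + A = {-34, -28, -22, -19, -18, -16, -13, -12, -10, -4, -3, -2, -1, 0, 2, 5, 6, 8, 14, 15, 16, 18, 24, 34}, so |A + A| = 24. Thus K = 24/7. For comparison, the minimum possible |A + A| over all 7-element sets is 2·7 − 1 = 13 (so min K = 13/7), attained only by arithmetic progressions.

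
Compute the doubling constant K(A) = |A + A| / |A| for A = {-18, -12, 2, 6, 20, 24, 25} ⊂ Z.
K = |A + A| / |A| = 25/7

Enumerate A + A = {a + b : a, b ∈ A}. With |A| = 7, there are |A|^2 = 49 ordered sum pairs; collecting distinct values, A + A = {-36, -30, -24, -16, -12, -10, -6, 2, 4, 6, 7, 8, 12, 13, 22, 26, 27, 30, 31, 40, 44, 45, 48, 49, 50}, so |A + A| = 25. Thus K = 25/7. For comparison, the minimum possible |A + A| over all 7-element sets is 2·7 − 1 = 13 (so min K = 13/7), attained only by arithmetic progressions.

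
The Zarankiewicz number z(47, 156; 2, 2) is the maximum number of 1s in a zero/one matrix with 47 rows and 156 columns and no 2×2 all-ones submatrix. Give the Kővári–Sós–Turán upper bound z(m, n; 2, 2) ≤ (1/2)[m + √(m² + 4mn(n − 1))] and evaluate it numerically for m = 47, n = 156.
z(47, 156; 2, 2) ≤ (1/2)[47 + √(47² + 4·47·156·155)] = (1/2)[47 + √4548049] = 1089.8078

Kővári–Sós–Turán: let r_1, ..., r_47 be the row sums and z = Σ r_i the total number of 1s. Each pair of columns can share at most one row with both entries 1 (else a 2×2 all-ones block appears), so Σ_i C(r_i, 2) ≤ C(156, 2) = 12090. By convexity Σ_i C(r_i, 2) ≥ 47·C(z/47, 2) = z(z − 47)/(2·47), giving z² − 47z − 47·156·155 ≤ 0 and hence z ≤ (1/2)[47 + √(2209 + 4·1136460)] = (1/2)[47 + √4548049] ≈ (1/2)(47 + 2132.6155) = 1089.8078.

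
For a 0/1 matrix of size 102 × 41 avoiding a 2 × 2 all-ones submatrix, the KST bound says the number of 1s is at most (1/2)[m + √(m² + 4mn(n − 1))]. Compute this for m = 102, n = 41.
z(102, 41; 2, 2) ≤ (1/2)[102 + √(102² + 4·102·41·40)] = (1/2)[102 + √679524] = 463.1662

Kővári–Sós–Turán: let r_1, ..., r_102 be the row sums and z = Σ r_i the total number of 1s. Each pair of columns can share at most one row with both entries 1 (else a 2×2 all-ones block appears), so Σ_i C(r_i, 2) ≤ C(41, 2) = 820. By convexity Σ_i C(r_i, 2) ≥ 102·C(z/102, 2) = z(z − 102)/(2·102), giving z² − 102z − 102·41·40 ≤ 0 and hence z ≤ (1/2)[102 + √(10404 + 4·167280)] = (1/2)[102 + √679524] ≈ (1/2)(102 + 824.3325) = 463.1662.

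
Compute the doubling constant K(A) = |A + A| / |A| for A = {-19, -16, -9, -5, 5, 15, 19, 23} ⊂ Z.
K = |A + A| / |A| = 29/8

Enumerate A + A = {a + b : a, b ∈ A}. With |A| = 8, there are |A|^2 = 64 ordered sum pairs; collecting distinct values, A + A = {-38, -35, -32, -28, -25, -24, -21, -18, -14, -11, -10, -4, -1, 0, 3, 4, 6, 7, 10, 14, 18, 20, 24, 28, 30, 34, 38, 42, 46}, so |A + A| = 29. Thus K = 29/8. For comparison, the minimum possible |A + A| over all 8-element sets is 2·8 − 1 = 15 (so min K = 15/8), attained only by arithmetic progressions.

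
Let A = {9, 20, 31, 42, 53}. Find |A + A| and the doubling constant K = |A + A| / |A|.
K = |A + A| / |A| = 9/5

Enumerate A + A = {a + b : a, b ∈ A}. With |A| = 5, there are |A|^2 = 25 ordered sum pairs; collecting distinct values, A + A = {18, 29, 40, 51, 62, 73, 84, 95, 106}, so |A + A| = 9. Thus K = 9/5. Here |A + A| = 2|A| − 1 = 9, the minimum possible — so K = 9/5 is minimal, which holds iff A is an arithmetic progression.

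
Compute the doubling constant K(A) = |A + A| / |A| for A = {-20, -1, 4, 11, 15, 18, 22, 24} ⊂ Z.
K = |A + A| / |A| = 32/8 = 4

Enumerate A + A = {a + b : a, b ∈ A}. With |A| = 8, there are |A|^2 = 64 ordered sum pairs; collecting distinct values, A + A = {-40, -21, -16, -9, -5, -2, 2, 3, 4, 8, 10, 14, 15, 17, 19, 21, 22, 23, 26, 28, 29, 30, 33, 35, 36, 37, 39, 40, 42, 44, 46, 48}, so |A + A| = 32. Thus K = 32/8 = 4. For comparison, the minimum possible |A + A| over all 8-element sets is 2·8 − 1 = 15 (so min K = 15/8), attained only by arithmetic progressions.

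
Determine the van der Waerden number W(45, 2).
W(45, 2) = 45 + 1 = 46

A 2-term AP is any pair of integers, so a monochromatic 2-AP exists iff some colour is used at least twice. With 45 colours, the colouring i ↦ i on {1, ..., 45} uses each colour once, avoiding any monochromatic pair, so W(45, 2) > 45. For {1, ..., 46}, pigeonhole forces two integers of the same colour, which form a monochromatic 2-AP. Hence W(45, 2) = 46.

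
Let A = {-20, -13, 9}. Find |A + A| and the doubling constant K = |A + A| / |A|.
K = |A + A| / |A| = 6/3 = 2

Enumerate A + A = {a + b : a, b ∈ A}. With |A| = 3, there are |A|^2 = 9 ordered sum pairs; collecting distinct values, A + A = {-40, -33, -26, -11, -4, 18}, so |A + A| = 6. Thus K = 6/3 = 2. For comparison, the minimum possible |A + A| over all 3-element sets is 2·3 − 1 = 5 (so min K = 5/3), attained only by arithmetic progressions.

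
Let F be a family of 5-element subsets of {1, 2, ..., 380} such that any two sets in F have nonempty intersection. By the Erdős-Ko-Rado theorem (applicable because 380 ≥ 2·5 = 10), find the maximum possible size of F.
max |F| = C(379, 4) = 846153126

The Erdős-Ko-Rado theorem states: for n ≥ 2k, an intersecting family of k-subsets of an n-element set has size at most C(n − 1, k − 1), with equality for 'star' families {A ⊆ [n] : |A| = k, i ∈ A} (fix an element i). For n = 380, k = 5: C(379, 4) = 846153126.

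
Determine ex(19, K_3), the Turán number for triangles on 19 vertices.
ex(19, K_3) = ⌊19^2/4⌋ = 90

Mantel (1907): a triangle-free graph on n vertices has at most ⌊n^2/4⌋ edges, with equality for the complete bipartite graph K_{⌊n/2⌋, ⌈n/2⌉}. For n = 19: ⌊19^2/4⌋ = ⌊361/4⌋ = 90. The extremal graph is K_{9, 10}, which has 9·10 = 90 edges.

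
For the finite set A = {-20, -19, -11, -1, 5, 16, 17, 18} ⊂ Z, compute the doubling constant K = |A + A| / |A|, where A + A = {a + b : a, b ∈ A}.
K = |A + A| / |A| = 32/8 = 4

Enumerate A + A = {a + b : a, b ∈ A}. With |A| = 8, there are |A|^2 = 64 ordered sum pairs; collecting distinct values, A + A = {-40, -39, -38, -31, -30, -22, -21, -20, -15, -14, -12, -6, -4, -3, -2, -1, 4, 5, 6, 7, 10, 15, 16, 17, 21, 22, 23, 32, 33, 34, 35, 36}, so |A + A| = 32. Thus K = 32/8 = 4. For comparison, the minimum possible |A + A| over all 8-element sets is 2·8 − 1 = 15 (so min K = 15/8), attained only by arithmetic progressions.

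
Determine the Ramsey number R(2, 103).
R(2, 103) = 103

R(2, k) = k for all k ≥ 2: in a 2-colouring of K_k, either some edge is red (a red K_2) or all edges are blue (a blue K_k). And K_{102} coloured all-blue has no blue K_103, so R(2, 103) > 102. Hence R(2, 103) = 103.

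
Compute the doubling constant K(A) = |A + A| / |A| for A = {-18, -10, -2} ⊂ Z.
K = |A + A| / |A| = 5/3

Enumerate A + A = {a + b : a, b ∈ A}. With |A| = 3, there are |A|^2 = 9 ordered sum pairs; collecting distinct values, A + A = {-36, -28, -20, -12, -4}, so |A + A| = 5. Thus K = 5/3. Here |A + A| = 2|A| − 1 = 5, the minimum possible — so K = 5/3 is minimal, which holds iff A is an arithmetic progression.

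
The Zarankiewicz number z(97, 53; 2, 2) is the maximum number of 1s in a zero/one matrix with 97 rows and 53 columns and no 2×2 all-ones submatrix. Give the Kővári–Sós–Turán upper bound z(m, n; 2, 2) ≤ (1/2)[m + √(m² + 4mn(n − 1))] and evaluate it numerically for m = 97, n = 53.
z(97, 53; 2, 2) ≤ (1/2)[97 + √(97² + 4·97·53·52)] = (1/2)[97 + √1078737] = 567.8113

Kővári–Sós–Turán: let r_1, ..., r_97 be the row sums and z = Σ r_i the total number of 1s. Each pair of columns can share at most one row with both entries 1 (else a 2×2 all-ones block appears), so Σ_i C(r_i, 2) ≤ C(53, 2) = 1378. By convexity Σ_i C(r_i, 2) ≥ 97·C(z/97, 2) = z(z − 97)/(2·97), giving z² − 97z − 97·53·52 ≤ 0 and hence z ≤ (1/2)[97 + √(9409 + 4·267332)] = (1/2)[97 + √1078737] ≈ (1/2)(97 + 1038.6226) = 567.8113.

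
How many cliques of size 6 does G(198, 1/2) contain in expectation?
E[# K_6] = C(198, 6) · (1/2)^C(6, 2) = 77526225777 / 2^15 ≈ 2365912.651886

For each 6-subset S of vertices (there are C(198, 6) = 77526225777 such S), let X_S = 1 if S induces a K_6 (all C(6, 2) = 15 edges present). Then P(X_S = 1) = (1/2)^15 = 1/32768. By linearity of expectation, E[# K_6] = C(198, 6) · (1/2)^15 = 77526225777 / 32768 ≈ 2365912.651886.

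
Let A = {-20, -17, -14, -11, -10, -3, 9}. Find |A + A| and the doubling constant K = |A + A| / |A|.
K = |A + A| / |A| = 24/7

Enumerate A + A = {a + b : a, b ∈ A}. With |A| = 7, there are |A|^2 = 49 ordered sum pairs; collecting distinct values, A + A = {-40, -37, -34, -31, -30, -28, -27, -25, -24, -23, -22, -21, -20, -17, -14, -13, -11, -8, -6, -5, -2, -1, 6, 18}, so |A + A| = 24. Thus K = 24/7. For comparison, the minimum possible |A + A| over all 7-element sets is 2·7 − 1 = 13 (so min K = 13/7), attained only by arithmetic progressions.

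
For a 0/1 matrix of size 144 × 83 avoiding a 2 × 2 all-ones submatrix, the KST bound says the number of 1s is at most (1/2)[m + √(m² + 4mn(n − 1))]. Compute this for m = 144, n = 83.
z(144, 83; 2, 2) ≤ (1/2)[144 + √(144² + 4·144·83·82)] = (1/2)[144 + √3940992] = 1064.5966

Kővári–Sós–Turán: let r_1, ..., r_144 be the row sums and z = Σ r_i the total number of 1s. Each pair of columns can share at most one row with both entries 1 (else a 2×2 all-ones block appears), so Σ_i C(r_i, 2) ≤ C(83, 2) = 3403. By convexity Σ_i C(r_i, 2) ≥ 144·C(z/144, 2) = z(z − 144)/(2·144), giving z² − 144z − 144·83·82 ≤ 0 and hence z ≤ (1/2)[144 + √(20736 + 4·980064)] = (1/2)[144 + √3940992] ≈ (1/2)(144 + 1985.1932) = 1064.5966.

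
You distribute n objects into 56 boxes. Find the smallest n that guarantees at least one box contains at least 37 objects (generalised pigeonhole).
n = (37 − 1)·56 + 1 = 2017

By the generalised pigeonhole principle, to guarantee some box contains ≥ r objects we need more than (r − 1) · k objects total. Threshold: n = (r − 1) · k + 1. With r = 37 and k = 56: n = 36 · 56 + 1 = 2016 + 1 = 2017. For n = 2016 = 36 · 56, we can put exactly 36 objects in every box, avoiding 37 in any single one — so 2017 is tight.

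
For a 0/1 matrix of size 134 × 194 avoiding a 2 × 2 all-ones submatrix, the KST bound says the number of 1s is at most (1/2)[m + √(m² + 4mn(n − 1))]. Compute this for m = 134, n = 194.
z(134, 194; 2, 2) ≤ (1/2)[134 + √(134² + 4·134·194·193)] = (1/2)[134 + √20086868] = 2307.9188

Kővári–Sós–Turán: let r_1, ..., r_134 be the row sums and z = Σ r_i the total number of 1s. Each pair of columns can share at most one row with both entries 1 (else a 2×2 all-ones block appears), so Σ_i C(r_i, 2) ≤ C(194, 2) = 18721. By convexity Σ_i C(r_i, 2) ≥ 134·C(z/134, 2) = z(z − 134)/(2·134), giving z² − 134z − 134·194·193 ≤ 0 and hence z ≤ (1/2)[134 + √(17956 + 4·5017228)] = (1/2)[134 + √20086868] ≈ (1/2)(134 + 4481.8376) = 2307.9188.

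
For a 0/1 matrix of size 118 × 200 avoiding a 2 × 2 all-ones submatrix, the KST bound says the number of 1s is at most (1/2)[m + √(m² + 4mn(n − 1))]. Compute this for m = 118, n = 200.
z(118, 200; 2, 2) ≤ (1/2)[118 + √(118² + 4·118·200·199)] = (1/2)[118 + √18799524] = 2226.9209

Kővári–Sós–Turán: let r_1, ..., r_118 be the row sums and z = Σ r_i the total number of 1s. Each pair of columns can share at most one row with both entries 1 (else a 2×2 all-ones block appears), so Σ_i C(r_i, 2) ≤ C(200, 2) = 19900. By convexity Σ_i C(r_i, 2) ≥ 118·C(z/118, 2) = z(z − 118)/(2·118), giving z² − 118z − 118·200·199 ≤ 0 and hence z ≤ (1/2)[118 + √(13924 + 4·4696400)] = (1/2)[118 + √18799524] ≈ (1/2)(118 + 4335.8418) = 2226.9209.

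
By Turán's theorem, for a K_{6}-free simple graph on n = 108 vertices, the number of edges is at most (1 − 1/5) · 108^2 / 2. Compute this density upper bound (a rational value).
Turán density bound = (4/5) · 108^2/2 = 23328/5 ≈ 4665.6

Turán's theorem: ex(n, K_{r+1}) is achieved by the complete r-partite Turán graph T(n, r) with parts as balanced as possible, and is at most (1 − 1/r) · n^2/2. For r = 5, n = 108: the density bound is (4/5) · 11664/2 = 23328/5 ≈ 4665.6. The integer-valued extremum is e(T(108, 5)) = 4665, which is strictly less than the density bound 23328/5 since 5 ∤ 108 (the parts of T(108, 5) cannot all be equal).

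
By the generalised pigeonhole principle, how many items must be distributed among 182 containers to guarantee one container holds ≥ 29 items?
n = (29 − 1)·182 + 1 = 5097

By the generalised pigeonhole principle, to guarantee some box contains ≥ r objects we need more than (r − 1) · k objects total. Threshold: n = (r − 1) · k + 1. With r = 29 and k = 182: n = 28 · 182 + 1 = 5096 + 1 = 5097. For n = 5096 = 28 · 182, we can put exactly 28 objects in every box, avoiding 29 in any single one — so 5097 is tight.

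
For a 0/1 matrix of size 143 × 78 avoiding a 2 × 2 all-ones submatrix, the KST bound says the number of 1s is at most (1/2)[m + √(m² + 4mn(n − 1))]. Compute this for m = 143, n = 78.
z(143, 78; 2, 2) ≤ (1/2)[143 + √(143² + 4·143·78·77)] = (1/2)[143 + √3455881] = 1001

Kővári–Sós–Turán: let r_1, ..., r_143 be the row sums and z = Σ r_i the total number of 1s. Each pair of columns can share at most one row with both entries 1 (else a 2×2 all-ones block appears), so Σ_i C(r_i, 2) ≤ C(78, 2) = 3003. By convexity Σ_i C(r_i, 2) ≥ 143·C(z/143, 2) = z(z − 143)/(2·143), giving z² − 143z − 143·78·77 ≤ 0 and hence z ≤ (1/2)[143 + √(20449 + 4·858858)] = (1/2)[143 + √3455881] ≈ (1/2)(143 + 1859) = 1001.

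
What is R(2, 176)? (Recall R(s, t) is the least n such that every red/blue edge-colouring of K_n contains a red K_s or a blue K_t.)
R(2, 176) = 176

R(2, k) = k for all k ≥ 2: in a 2-colouring of K_k, either some edge is red (a red K_2) or all edges are blue (a blue K_k). And K_{175} coloured all-blue has no blue K_176, so R(2, 176) > 175. Hence R(2, 176) = 176.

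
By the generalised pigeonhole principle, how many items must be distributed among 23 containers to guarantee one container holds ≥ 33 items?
n = (33 − 1)·23 + 1 = 737

By the generalised pigeonhole principle, to guarantee some box contains ≥ r objects we need more than (r − 1) · k objects total. Threshold: n = (r − 1) · k + 1. With r = 33 and k = 23: n = 32 · 23 + 1 = 736 + 1 = 737. For n = 736 = 32 · 23, we can put exactly 32 objects in every box, avoiding 33 in any single one — so 737 is tight.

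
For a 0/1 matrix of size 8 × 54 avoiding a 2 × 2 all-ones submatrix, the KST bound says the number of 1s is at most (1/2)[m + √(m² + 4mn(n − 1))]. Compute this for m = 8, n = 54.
z(8, 54; 2, 2) ≤ (1/2)[8 + √(8² + 4·8·54·53)] = (1/2)[8 + √91648] = 155.3671

Kővári–Sós–Turán: let r_1, ..., r_8 be the row sums and z = Σ r_i the total number of 1s. Each pair of columns can share at most one row with both entries 1 (else a 2×2 all-ones block appears), so Σ_i C(r_i, 2) ≤ C(54, 2) = 1431. By convexity Σ_i C(r_i, 2) ≥ 8·C(z/8, 2) = z(z − 8)/(2·8), giving z² − 8z − 8·54·53 ≤ 0 and hence z ≤ (1/2)[8 + √(64 + 4·22896)] = (1/2)[8 + √91648] ≈ (1/2)(8 + 302.7342) = 155.3671.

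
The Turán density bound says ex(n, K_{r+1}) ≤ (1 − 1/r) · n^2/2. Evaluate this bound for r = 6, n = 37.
Turán density bound = (5/6) · 37^2/2 = 6845/12 ≈ 570.4167

Turán's theorem: ex(n, K_{r+1}) is achieved by the complete r-partite Turán graph T(n, r) with parts as balanced as possible, and is at most (1 − 1/r) · n^2/2. For r = 6, n = 37: the density bound is (5/6) · 1369/2 = 6845/12 ≈ 570.4167. The integer-valued extremum is e(T(37, 6)) = 570, which is strictly less than the density bound 6845/12 since 6 ∤ 37 (the parts of T(37, 6) cannot all be equal).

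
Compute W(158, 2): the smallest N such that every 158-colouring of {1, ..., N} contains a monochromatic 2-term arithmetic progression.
W(158, 2) = 158 + 1 = 159

A 2-term AP is any pair of integers, so a monochromatic 2-AP exists iff some colour is used at least twice. With 158 colours, the colouring i ↦ i on {1, ..., 158} uses each colour once, avoiding any monochromatic pair, so W(158, 2) > 158. For {1, ..., 159}, pigeonhole forces two integers of the same colour, which form a monochromatic 2-AP. Hence W(158, 2) = 159.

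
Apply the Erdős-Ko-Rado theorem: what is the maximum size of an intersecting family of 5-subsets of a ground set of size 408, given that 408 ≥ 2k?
max |F| = C(407, 4) = 1126537335

Erdős-Ko-Rado (1961): when n ≥ 2k, max |F| = C(n−1, k−1). The bound is attained by the star {A : i ∈ A} for any fixed i ∈ [n]. Here C(408−1, 5−1) = C(407, 4) = 1126537335.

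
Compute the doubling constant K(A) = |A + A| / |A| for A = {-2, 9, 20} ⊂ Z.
K = |A + A| / |A| = 5/3

Enumerate A + A = {a + b : a, b ∈ A}. With |A| = 3, there are |A|^2 = 9 ordered sum pairs; collecting distinct values, A + A = {-4, 7, 18, 29, 40}, so |A + A| = 5. Thus K = 5/3. Here |A + A| = 2|A| − 1 = 5, the minimum possible — so K = 5/3 is minimal, which holds iff A is an arithmetic progression.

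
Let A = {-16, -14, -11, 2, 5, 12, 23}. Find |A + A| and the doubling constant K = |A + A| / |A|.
K = |A + A| / |A| = 26/7

Enumerate A + A = {a + b : a, b ∈ A}. With |A| = 7, there are |A|^2 = 49 ordered sum pairs; collecting distinct values, A + A = {-32, -30, -28, -27, -25, -22, -14, -12, -11, -9, -6, -4, -2, 1, 4, 7, 9, 10, 12, 14, 17, 24, 25, 28, 35, 46}, so |A + A| = 26. Thus K = 26/7. For comparison, the minimum possible |A + A| over all 7-element sets is 2·7 − 1 = 13 (so min K = 13/7), attained only by arithmetic progressions.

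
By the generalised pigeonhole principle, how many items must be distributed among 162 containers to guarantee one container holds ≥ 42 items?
n = (42 − 1)·162 + 1 = 6643

By the generalised pigeonhole principle, to guarantee some box contains ≥ r objects we need more than (r − 1) · k objects total. Threshold: n = (r − 1) · k + 1. With r = 42 and k = 162: n = 41 · 162 + 1 = 6642 + 1 = 6643. For n = 6642 = 41 · 162, we can put exactly 41 objects in every box, avoiding 42 in any single one — so 6643 is tight.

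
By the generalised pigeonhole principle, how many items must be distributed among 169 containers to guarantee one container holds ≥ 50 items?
n = (50 − 1)·169 + 1 = 8282

By the generalised pigeonhole principle, to guarantee some box contains ≥ r objects we need more than (r − 1) · k objects total. Threshold: n = (r − 1) · k + 1. With r = 50 and k = 169: n = 49 · 169 + 1 = 8281 + 1 = 8282. For n = 8281 = 49 · 169, we can put exactly 49 objects in every box, avoiding 50 in any single one — so 8282 is tight.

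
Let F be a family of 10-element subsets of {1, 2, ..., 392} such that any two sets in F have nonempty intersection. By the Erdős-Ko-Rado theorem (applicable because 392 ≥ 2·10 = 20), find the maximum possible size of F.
max |F| = C(391, 9) = 536473971710831440

Erdős-Ko-Rado (1961): when n ≥ 2k, max |F| = C(n−1, k−1). The bound is attained by the star {A : i ∈ A} for any fixed i ∈ [n]. Here C(392−1, 10−1) = C(391, 9) = 536473971710831440.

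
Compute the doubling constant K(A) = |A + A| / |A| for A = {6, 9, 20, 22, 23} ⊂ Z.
K = |A + A| / |A| = 14/5

Enumerate A + A = {a + b : a, b ∈ A}. With |A| = 5, there are |A|^2 = 25 ordered sum pairs; collecting distinct values, A + A = {12, 15, 18, 26, 28, 29, 31, 32, 40, 42, 43, 44, 45, 46}, so |A + A| = 14. Thus K = 14/5. For comparison, the minimum possible |A + A| over all 5-element sets is 2·5 − 1 = 9 (so min K = 9/5), attained only by arithmetic progressions.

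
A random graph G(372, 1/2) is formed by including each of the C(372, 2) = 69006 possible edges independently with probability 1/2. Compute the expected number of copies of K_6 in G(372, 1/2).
E[# K_6] = C(372, 6) · (1/2)^C(6, 2) = 3534486491928 / 2^15 = 441810811491/4096 ≈ 107863967.649170

For each 6-subset S of vertices (there are C(372, 6) = 3534486491928 such S), let X_S = 1 if S induces a K_6 (all C(6, 2) = 15 edges present). Then P(X_S = 1) = (1/2)^15 = 1/32768. By linearity of expectation, E[# K_6] = C(372, 6) · (1/2)^15 = 3534486491928 / 32768 = 441810811491/4096 ≈ 107863967.649170.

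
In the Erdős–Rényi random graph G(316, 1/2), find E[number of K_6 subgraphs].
E[# K_6] = C(316, 6) · (1/2)^C(6, 2) = 1318420990068 / 2^15 = 329605247517/8192 ≈ 40235015.566040

For each 6-subset S of vertices (there are C(316, 6) = 1318420990068 such S), let X_S = 1 if S induces a K_6 (all C(6, 2) = 15 edges present). Then P(X_S = 1) = (1/2)^15 = 1/32768. By linearity of expectation, E[# K_6] = C(316, 6) · (1/2)^15 = 1318420990068 / 32768 = 329605247517/8192 ≈ 40235015.566040.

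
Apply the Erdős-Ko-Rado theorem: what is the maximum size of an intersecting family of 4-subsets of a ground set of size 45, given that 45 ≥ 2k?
max |F| = C(44, 3) = 13244

Erdős-Ko-Rado (1961): when n ≥ 2k, max |F| = C(n−1, k−1). The bound is attained by the star {A : i ∈ A} for any fixed i ∈ [n]. Here C(45−1, 4−1) = C(44, 3) = 13244.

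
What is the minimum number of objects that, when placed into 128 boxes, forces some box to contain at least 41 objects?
n = (41 − 1)·128 + 1 = 5121

By the generalised pigeonhole principle, to guarantee some box contains ≥ r objects we need more than (r − 1) · k objects total. Threshold: n = (r − 1) · k + 1. With r = 41 and k = 128: n = 40 · 128 + 1 = 5120 + 1 = 5121. For n = 5120 = 40 · 128, we can put exactly 40 objects in every box, avoiding 41 in any single one — so 5121 is tight.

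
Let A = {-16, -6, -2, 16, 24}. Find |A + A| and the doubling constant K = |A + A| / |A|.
K = |A + A| / |A| = 15/5 = 3

Enumerate A + A = {a + b : a, b ∈ A}. With |A| = 5, there are |A|^2 = 25 ordered sum pairs; collecting distinct values, A + A = {-32, -22, -18, -12, -8, -4, 0, 8, 10, 14, 18, 22, 32, 40, 48}, so |A + A| = 15. Thus K = 15/5 = 3. For comparison, the minimum possible |A + A| over all 5-element sets is 2·5 − 1 = 9 (so min K = 9/5), attained only by arithmetic progressions.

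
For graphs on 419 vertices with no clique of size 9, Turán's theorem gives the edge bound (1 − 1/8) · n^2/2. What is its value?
Turán density bound = (7/8) · 419^2/2 = 1228927/16 ≈ 76807.9375

Turán's theorem: ex(n, K_{r+1}) is achieved by the complete r-partite Turán graph T(n, r) with parts as balanced as possible, and is at most (1 − 1/r) · n^2/2. For r = 8, n = 419: the density bound is (7/8) · 175561/2 = 1228927/16 ≈ 76807.9375. The integer-valued extremum is e(T(419, 8)) = 76807, which is strictly less than the density bound 1228927/16 since 8 ∤ 419 (the parts of T(419, 8) cannot all be equal).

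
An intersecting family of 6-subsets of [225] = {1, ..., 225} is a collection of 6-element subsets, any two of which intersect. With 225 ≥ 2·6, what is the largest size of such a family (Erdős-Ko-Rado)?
max |F| = C(224, 5) = 4493032544

Erdős-Ko-Rado (1961): when n ≥ 2k, max |F| = C(n−1, k−1). The bound is attained by the star {A : i ∈ A} for any fixed i ∈ [n]. Here C(225−1, 6−1) = C(224, 5) = 4493032544.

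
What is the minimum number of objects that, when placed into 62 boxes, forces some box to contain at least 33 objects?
n = (33 − 1)·62 + 1 = 1985

By the generalised pigeonhole principle, to guarantee some box contains ≥ r objects we need more than (r − 1) · k objects total. Threshold: n = (r − 1) · k + 1. With r = 33 and k = 62: n = 32 · 62 + 1 = 1984 + 1 = 1985. For n = 1984 = 32 · 62, we can put exactly 32 objects in every box, avoiding 33 in any single one — so 1985 is tight.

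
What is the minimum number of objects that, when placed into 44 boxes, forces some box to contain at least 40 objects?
n = (40 − 1)·44 + 1 = 1717

By the generalised pigeonhole principle, to guarantee some box contains ≥ r objects we need more than (r − 1) · k objects total. Threshold: n = (r − 1) · k + 1. With r = 40 and k = 44: n = 39 · 44 + 1 = 1716 + 1 = 1717. For n = 1716 = 39 · 44, we can put exactly 39 objects in every box, avoiding 40 in any single one — so 1717 is tight.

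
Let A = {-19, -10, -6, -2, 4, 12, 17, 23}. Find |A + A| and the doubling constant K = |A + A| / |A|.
K = |A + A| / |A| = 32/8 = 4

Enumerate A + A = {a + b : a, b ∈ A}. With |A| = 8, there are |A|^2 = 64 ordered sum pairs; collecting distinct values, A + A = {-38, -29, -25, -21, -20, -16, -15, -12, -8, -7, -6, -4, -2, 2, 4, 6, 7, 8, 10, 11, 13, 15, 16, 17, 21, 24, 27, 29, 34, 35, 40, 46}, so |A + A| = 32. Thus K = 32/8 = 4. For comparison, the minimum possible |A + A| over all 8-element sets is 2·8 − 1 = 15 (so min K = 15/8), attained only by arithmetic progressions.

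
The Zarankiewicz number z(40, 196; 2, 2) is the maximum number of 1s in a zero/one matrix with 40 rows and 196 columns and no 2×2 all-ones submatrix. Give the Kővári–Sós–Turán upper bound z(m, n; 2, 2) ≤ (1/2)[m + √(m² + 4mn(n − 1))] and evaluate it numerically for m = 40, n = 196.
z(40, 196; 2, 2) ≤ (1/2)[40 + √(40² + 4·40·196·195)] = (1/2)[40 + √6116800] = 1256.6083

Kővári–Sós–Turán: let r_1, ..., r_40 be the row sums and z = Σ r_i the total number of 1s. Each pair of columns can share at most one row with both entries 1 (else a 2×2 all-ones block appears), so Σ_i C(r_i, 2) ≤ C(196, 2) = 19110. By convexity Σ_i C(r_i, 2) ≥ 40·C(z/40, 2) = z(z − 40)/(2·40), giving z² − 40z − 40·196·195 ≤ 0 and hence z ≤ (1/2)[40 + √(1600 + 4·1528800)] = (1/2)[40 + √6116800] ≈ (1/2)(40 + 2473.2165) = 1256.6083.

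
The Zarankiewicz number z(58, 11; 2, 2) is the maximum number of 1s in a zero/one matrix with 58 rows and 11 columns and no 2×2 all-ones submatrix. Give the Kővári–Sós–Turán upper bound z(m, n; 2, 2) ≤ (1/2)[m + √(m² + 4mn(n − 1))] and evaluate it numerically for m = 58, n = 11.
z(58, 11; 2, 2) ≤ (1/2)[58 + √(58² + 4·58·11·10)] = (1/2)[58 + √28884] = 113.9765

Kővári–Sós–Turán: let r_1, ..., r_58 be the row sums and z = Σ r_i the total number of 1s. Each pair of columns can share at most one row with both entries 1 (else a 2×2 all-ones block appears), so Σ_i C(r_i, 2) ≤ C(11, 2) = 55. By convexity Σ_i C(r_i, 2) ≥ 58·C(z/58, 2) = z(z − 58)/(2·58), giving z² − 58z − 58·11·10 ≤ 0 and hence z ≤ (1/2)[58 + √(3364 + 4·6380)] = (1/2)[58 + √28884] ≈ (1/2)(58 + 169.9529) = 113.9765.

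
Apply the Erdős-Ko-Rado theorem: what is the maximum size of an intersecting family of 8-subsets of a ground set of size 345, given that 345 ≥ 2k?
max |F| = C(344, 7) = 106364775244728

Erdős-Ko-Rado (1961): when n ≥ 2k, max |F| = C(n−1, k−1). The bound is attained by the star {A : i ∈ A} for any fixed i ∈ [n]. Here C(345−1, 8−1) = C(344, 7) = 106364775244728.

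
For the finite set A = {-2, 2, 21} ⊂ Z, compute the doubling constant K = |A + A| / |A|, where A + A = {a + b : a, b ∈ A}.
K = |A + A| / |A| = 6/3 = 2

Enumerate A + A = {a + b : a, b ∈ A}. With |A| = 3, there are |A|^2 = 9 ordered sum pairs; collecting distinct values, A + A = {-4, 0, 4, 19, 23, 42}, so |A + A| = 6. Thus K = 6/3 = 2. For comparison, the minimum possible |A + A| over all 3-element sets is 2·3 − 1 = 5 (so min K = 5/3), attained only by arithmetic progressions.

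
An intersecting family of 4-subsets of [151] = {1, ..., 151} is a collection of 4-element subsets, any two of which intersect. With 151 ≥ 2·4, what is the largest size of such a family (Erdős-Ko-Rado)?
max |F| = C(150, 3) = 551300

The Erdős-Ko-Rado theorem states: for n ≥ 2k, an intersecting family of k-subsets of an n-element set has size at most C(n − 1, k − 1), with equality for 'star' families {A ⊆ [n] : |A| = k, i ∈ A} (fix an element i). For n = 151, k = 4: C(150, 3) = 551300.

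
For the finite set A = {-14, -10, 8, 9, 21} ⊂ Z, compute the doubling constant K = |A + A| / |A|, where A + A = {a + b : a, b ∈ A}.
K = |A + A| / |A| = 15/5 = 3

Enumerate A + A = {a + b : a, b ∈ A}. With |A| = 5, there are |A|^2 = 25 ordered sum pairs; collecting distinct values, A + A = {-28, -24, -20, -6, -5, -2, -1, 7, 11, 16, 17, 18, 29, 30, 42}, so |A + A| = 15. Thus K = 15/5 = 3. For comparison, the minimum possible |A + A| over all 5-element sets is 2·5 − 1 = 9 (so min K = 9/5), attained only by arithmetic progressions.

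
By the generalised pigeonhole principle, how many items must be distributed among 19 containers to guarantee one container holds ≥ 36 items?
n = (36 − 1)·19 + 1 = 666

By the generalised pigeonhole principle, to guarantee some box contains ≥ r objects we need more than (r − 1) · k objects total. Threshold: n = (r − 1) · k + 1. With r = 36 and k = 19: n = 35 · 19 + 1 = 665 + 1 = 666. For n = 665 = 35 · 19, we can put exactly 35 objects in every box, avoiding 36 in any single one — so 666 is tight.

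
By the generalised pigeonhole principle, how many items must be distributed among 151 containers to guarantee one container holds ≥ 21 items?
n = (21 − 1)·151 + 1 = 3021

By the generalised pigeonhole principle, to guarantee some box contains ≥ r objects we need more than (r − 1) · k objects total. Threshold: n = (r − 1) · k + 1. With r = 21 and k = 151: n = 20 · 151 + 1 = 3020 + 1 = 3021. For n = 3020 = 20 · 151, we can put exactly 20 objects in every box, avoiding 21 in any single one — so 3021 is tight.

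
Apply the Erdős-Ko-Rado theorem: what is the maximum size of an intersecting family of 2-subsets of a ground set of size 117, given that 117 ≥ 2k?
max |F| = C(116, 1) = 116

Erdős-Ko-Rado (1961): when n ≥ 2k, max |F| = C(n−1, k−1). The bound is attained by the star {A : i ∈ A} for any fixed i ∈ [n]. Here C(117−1, 2−1) = C(116, 1) = 116.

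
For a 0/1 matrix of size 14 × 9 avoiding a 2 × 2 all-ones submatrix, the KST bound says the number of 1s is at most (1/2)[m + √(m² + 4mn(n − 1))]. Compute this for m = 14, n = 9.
z(14, 9; 2, 2) ≤ (1/2)[14 + √(14² + 4·14·9·8)] = (1/2)[14 + √4228] = 39.5115

Kővári–Sós–Turán: let r_1, ..., r_14 be the row sums and z = Σ r_i the total number of 1s. Each pair of columns can share at most one row with both entries 1 (else a 2×2 all-ones block appears), so Σ_i C(r_i, 2) ≤ C(9, 2) = 36. By convexity Σ_i C(r_i, 2) ≥ 14·C(z/14, 2) = z(z − 14)/(2·14), giving z² − 14z − 14·9·8 ≤ 0 and hence z ≤ (1/2)[14 + √(196 + 4·1008)] = (1/2)[14 + √4228] ≈ (1/2)(14 + 65.0231) = 39.5115.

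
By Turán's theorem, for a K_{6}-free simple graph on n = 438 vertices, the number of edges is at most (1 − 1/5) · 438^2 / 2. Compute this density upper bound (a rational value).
Turán density bound = (4/5) · 438^2/2 = 383688/5 ≈ 76737.6

Turán's theorem: ex(n, K_{r+1}) is achieved by the complete r-partite Turán graph T(n, r) with parts as balanced as possible, and is at most (1 − 1/r) · n^2/2. For r = 5, n = 438: the density bound is (4/5) · 191844/2 = 383688/5 ≈ 76737.6. The integer-valued extremum is e(T(438, 5)) = 76737, which is strictly less than the density bound 383688/5 since 5 ∤ 438 (the parts of T(438, 5) cannot all be equal).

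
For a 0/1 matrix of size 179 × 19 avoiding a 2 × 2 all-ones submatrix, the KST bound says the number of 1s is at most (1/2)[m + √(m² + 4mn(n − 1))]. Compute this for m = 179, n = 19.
z(179, 19; 2, 2) ≤ (1/2)[179 + √(179² + 4·179·19·18)] = (1/2)[179 + √276913] = 352.6126

Kővári–Sós–Turán: let r_1, ..., r_179 be the row sums and z = Σ r_i the total number of 1s. Each pair of columns can share at most one row with both entries 1 (else a 2×2 all-ones block appears), so Σ_i C(r_i, 2) ≤ C(19, 2) = 171. By convexity Σ_i C(r_i, 2) ≥ 179·C(z/179, 2) = z(z − 179)/(2·179), giving z² − 179z − 179·19·18 ≤ 0 and hence z ≤ (1/2)[179 + √(32041 + 4·61218)] = (1/2)[179 + √276913] ≈ (1/2)(179 + 526.2252) = 352.6126.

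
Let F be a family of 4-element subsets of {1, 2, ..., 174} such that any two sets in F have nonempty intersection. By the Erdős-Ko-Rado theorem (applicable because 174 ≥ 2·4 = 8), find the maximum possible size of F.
max |F| = C(173, 3) = 848046

Erdős-Ko-Rado (1961): when n ≥ 2k, max |F| = C(n−1, k−1). The bound is attained by the star {A : i ∈ A} for any fixed i ∈ [n]. Here C(174−1, 4−1) = C(173, 3) = 848046.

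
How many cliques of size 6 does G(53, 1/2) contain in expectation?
E[# K_6] = C(53, 6) · (1/2)^C(6, 2) = 22957480 / 2^15 = 2869685/4096 ≈ 700.606689

For each 6-subset S of vertices (there are C(53, 6) = 22957480 such S), let X_S = 1 if S induces a K_6 (all C(6, 2) = 15 edges present). Then P(X_S = 1) = (1/2)^15 = 1/32768. By linearity of expectation, E[# K_6] = C(53, 6) · (1/2)^15 = 22957480 / 32768 = 2869685/4096 ≈ 700.606689.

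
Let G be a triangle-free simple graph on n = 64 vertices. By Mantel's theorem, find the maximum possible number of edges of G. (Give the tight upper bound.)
ex(64, K_3) = ⌊64^2/4⌋ = 1024

Mantel (1907): a triangle-free graph on n vertices has at most ⌊n^2/4⌋ edges, with equality for the complete bipartite graph K_{⌊n/2⌋, ⌈n/2⌉}. For n = 64: ⌊64^2/4⌋ = ⌊4096/4⌋ = 1024. The extremal graph is K_{32, 32}, which has 32·32 = 1024 edges.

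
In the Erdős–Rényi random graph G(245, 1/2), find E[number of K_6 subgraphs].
E[# K_6] = C(245, 6) · (1/2)^C(6, 2) = 282405621960 / 2^15 = 35300702745/4096 ≈ 8618335.631104

For each 6-subset S of vertices (there are C(245, 6) = 282405621960 such S), let X_S = 1 if S induces a K_6 (all C(6, 2) = 15 edges present). Then P(X_S = 1) = (1/2)^15 = 1/32768. By linearity of expectation, E[# K_6] = C(245, 6) · (1/2)^15 = 282405621960 / 32768 = 35300702745/4096 ≈ 8618335.631104.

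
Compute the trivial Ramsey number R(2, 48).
R(2, 48) = 48

R(2, k) = k for all k ≥ 2: in a 2-colouring of K_k, either some edge is red (a red K_2) or all edges are blue (a blue K_k). And K_{47} coloured all-blue has no blue K_48, so R(2, 48) > 47. Hence R(2, 48) = 48.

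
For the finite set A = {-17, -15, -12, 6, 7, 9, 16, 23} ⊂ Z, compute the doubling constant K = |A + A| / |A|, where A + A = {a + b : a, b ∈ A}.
K = |A + A| / |A| = 33/8

Enumerate A + A = {a + b : a, b ∈ A}. With |A| = 8, there are |A|^2 = 64 ordered sum pairs; collecting distinct values, A + A = {-34, -32, -30, -29, -27, -24, -11, -10, -9, -8, -6, -5, -3, -1, 1, 4, 6, 8, 11, 12, 13, 14, 15, 16, 18, 22, 23, 25, 29, 30, 32, 39, 46}, so |A + A| = 33. Thus K = 33/8. For comparison, the minimum possible |A + A| over all 8-element sets is 2·8 − 1 = 15 (so min K = 15/8), attained only by arithmetic progressions.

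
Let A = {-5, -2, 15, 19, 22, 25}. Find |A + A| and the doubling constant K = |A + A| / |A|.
K = |A + A| / |A| = 18/6 = 3

Enumerate A + A = {a + b : a, b ∈ A}. With |A| = 6, there are |A|^2 = 36 ordered sum pairs; collecting distinct values, A + A = {-10, -7, -4, 10, 13, 14, 17, 20, 23, 30, 34, 37, 38, 40, 41, 44, 47, 50}, so |A + A| = 18. Thus K = 18/6 = 3. For comparison, the minimum possible |A + A| over all 6-element sets is 2·6 − 1 = 11 (so min K = 11/6), attained only by arithmetic progressions.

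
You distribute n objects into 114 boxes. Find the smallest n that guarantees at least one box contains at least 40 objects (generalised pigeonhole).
n = (40 − 1)·114 + 1 = 4447

By the generalised pigeonhole principle, to guarantee some box contains ≥ r objects we need more than (r − 1) · k objects total. Threshold: n = (r − 1) · k + 1. With r = 40 and k = 114: n = 39 · 114 + 1 = 4446 + 1 = 4447. For n = 4446 = 39 · 114, we can put exactly 39 objects in every box, avoiding 40 in any single one — so 4447 is tight.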